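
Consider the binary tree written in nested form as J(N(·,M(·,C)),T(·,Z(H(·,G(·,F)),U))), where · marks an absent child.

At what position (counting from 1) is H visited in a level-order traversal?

Level-order visits nodes level by level from the root, left to right within each level.
Level 0: J
Level 1: N, T
Level 2: M, Z
Level 3: C, H, U
Level 4: G
Level 5: F
Full level-order sequence: J, N, T, M, Z, C, H, U, G, F.

7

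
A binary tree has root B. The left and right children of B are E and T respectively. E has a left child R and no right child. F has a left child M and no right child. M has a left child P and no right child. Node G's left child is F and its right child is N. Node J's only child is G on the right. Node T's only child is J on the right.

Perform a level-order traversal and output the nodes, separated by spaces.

Level-order visits nodes level by level from the root, left to right within each level.
Level 0: B
Level 1: E, T
Level 2: R, J
Level 3: G
Level 4: F, N
Level 5: M
Level 6: P

B E T R J G F N M P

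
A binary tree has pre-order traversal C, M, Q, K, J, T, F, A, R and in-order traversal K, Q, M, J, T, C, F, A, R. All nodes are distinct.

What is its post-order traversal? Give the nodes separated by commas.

K, Q, T, J, M, R, A, F, C

The first element of pre-order is the root; it splits in-order into left and right subtrees.
Root C: left subtree has 5 nodes {K, Q, M, J, T}, right has 3 {F, A, R}.
  Root M: left subtree has 2 nodes {K, Q}, right has 2 {J, T}.
    Root Q: left subtree has 1 node {K}, right has 0 { }.
    Root J: left subtree has 0 nodes { }, right has 1 {T}.
  Root F: left subtree has 0 nodes { }, right has 2 {A, R}.
    Root A: left subtree has 0 nodes { }, right has 1 {R}.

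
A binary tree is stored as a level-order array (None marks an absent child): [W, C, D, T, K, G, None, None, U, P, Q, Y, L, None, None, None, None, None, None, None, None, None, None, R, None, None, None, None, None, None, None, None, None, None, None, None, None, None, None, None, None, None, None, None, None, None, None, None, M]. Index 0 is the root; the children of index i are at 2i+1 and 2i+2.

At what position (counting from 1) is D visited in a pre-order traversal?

Pre-order visits the node, then its left subtree, then its right subtree.
Visit W.
At W: go left to C.
  Visit C.
  At C: go left to T.
    Visit T.
    At T: no left child.
    At T: go right to U.
      U is a leaf — visit U.
  At C: go right to K.
    Visit K.
    At K: go left to P.
      P is a leaf — visit P.
    At K: go right to Q.
      Q is a leaf — visit Q.
At W: go right to D.
  Visit D.
  At D: go left to G.
    Visit G.
    At G: go left to Y.
      Visit Y.
      At Y: go left to R.
        Visit R.
        At R: no left child.
        At R: go right to M.
          M is a leaf — visit M.
      At Y: no right child.
    At G: go right to L.
      L is a leaf — visit L.
  At D: no right child.
Full pre-order sequence: W, C, T, U, K, P, Q, D, G, Y, R, M, L.

8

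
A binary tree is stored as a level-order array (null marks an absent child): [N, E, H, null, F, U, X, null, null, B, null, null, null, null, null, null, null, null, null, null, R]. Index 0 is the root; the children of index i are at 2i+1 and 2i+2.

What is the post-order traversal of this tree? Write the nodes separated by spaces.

R B F E U X H N

Post-order visits the left subtree, then the right subtree, then the node.
At N: go left to E.
  At E: no left child.
  At E: go right to F.
    At F: go left to B.
      At B: no left child.
      At B: go right to R.
        R is a leaf — visit R.
      Visit B.
    At F: no right child.
    Visit F.
  Visit E.
At N: go right to H.
  At H: go left to U.
    U is a leaf — visit U.
  At H: go right to X.
    X is a leaf — visit X.
  Visit H.
Visit N.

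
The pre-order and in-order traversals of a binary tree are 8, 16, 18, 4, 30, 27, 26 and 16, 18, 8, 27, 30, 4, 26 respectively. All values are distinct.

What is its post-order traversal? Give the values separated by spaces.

18 16 27 30 26 4 8

The first element of pre-order is the root; it splits in-order into left and right subtrees.
Root 8: left subtree has 2 nodes {16, 18}, right has 4 {27, 30, 4, 26}.
  Root 16: left subtree has 0 nodes { }, right has 1 {18}.
  Root 4: left subtree has 2 nodes {27, 30}, right has 1 {26}.
    Root 30: left subtree has 1 node {27}, right has 0 { }.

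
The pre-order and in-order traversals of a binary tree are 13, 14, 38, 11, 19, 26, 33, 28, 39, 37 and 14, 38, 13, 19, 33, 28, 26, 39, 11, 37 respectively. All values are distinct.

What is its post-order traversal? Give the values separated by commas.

38, 14, 28, 33, 39, 26, 19, 37, 11, 13

The first element of pre-order is the root; it splits in-order into left and right subtrees.
Root 13: left subtree has 2 nodes {14, 38}, right has 7 {19, 33, 28, 26, 39, 11, 37}.
  Root 14: left subtree has 0 nodes { }, right has 1 {38}.
  Root 11: left subtree has 5 nodes {19, 33, 28, 26, 39}, right has 1 {37}.
    Root 19: left subtree has 0 nodes { }, right has 4 {33, 28, 26, 39}.
      Root 26: left subtree has 2 nodes {33, 28}, right has 1 {39}.
        Root 33: left subtree has 0 nodes { }, right has 1 {28}.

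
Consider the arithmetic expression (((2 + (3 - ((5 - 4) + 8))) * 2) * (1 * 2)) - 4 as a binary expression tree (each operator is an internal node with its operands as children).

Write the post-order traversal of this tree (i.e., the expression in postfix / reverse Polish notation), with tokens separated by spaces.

Post-order on an expression tree gives postfix notation: for each operator, emit left operand, right operand, then the operator.

2 3 5 4 - 8 + - + 2 * 1 2 * * 4 -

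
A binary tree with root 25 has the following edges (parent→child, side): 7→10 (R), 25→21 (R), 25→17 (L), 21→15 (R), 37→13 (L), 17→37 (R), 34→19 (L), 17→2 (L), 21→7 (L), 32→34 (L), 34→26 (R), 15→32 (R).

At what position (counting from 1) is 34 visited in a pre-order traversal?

11

Pre-order visits the node, then its left subtree, then its right subtree.
Visit 25.
At 25: go left to 17.
  Visit 17.
  At 17: go left to 2.
    2 is a leaf — visit 2.
  At 17: go right to 37.
    Visit 37.
    At 37: go left to 13.
      13 is a leaf — visit 13.
    At 37: no right child.
At 25: go right to 21.
  Visit 21.
  At 21: go left to 7.
    Visit 7.
    At 7: no left child.
    At 7: go right to 10.
      10 is a leaf — visit 10.
  At 21: go right to 15.
    Visit 15.
    At 15: no left child.
    At 15: go right to 32.
      Visit 32.
      At 32: go left to 34.
        Visit 34.
        At 34: go left to 19.
          19 is a leaf — visit 19.
        At 34: go right to 26.
          26 is a leaf — visit 26.
      At 32: no right child.
Full pre-order sequence: 25, 17, 2, 37, 13, 21, 7, 10, 15, 32, 34, 19, 26.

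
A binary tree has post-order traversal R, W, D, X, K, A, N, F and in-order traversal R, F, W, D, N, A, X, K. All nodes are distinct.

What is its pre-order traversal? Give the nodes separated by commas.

The last element of post-order is the root; it splits in-order into left and right subtrees.
Root F: left subtree has 1 node {R}, right has 6 {W, D, N, A, X, K}.
  Root N: left subtree has 2 nodes {W, D}, right has 3 {A, X, K}.
    Root D: left subtree has 1 node {W}, right has 0 { }.
    Root A: left subtree has 0 nodes { }, right has 2 {X, K}.
      Root K: left subtree has 1 node {X}, right has 0 { }.

F, R, N, D, W, A, K, X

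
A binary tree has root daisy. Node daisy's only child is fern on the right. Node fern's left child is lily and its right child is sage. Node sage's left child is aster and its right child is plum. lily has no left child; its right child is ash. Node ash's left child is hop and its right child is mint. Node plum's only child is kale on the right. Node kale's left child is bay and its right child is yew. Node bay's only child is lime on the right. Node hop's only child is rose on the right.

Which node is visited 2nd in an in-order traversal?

lily

In-order visits the left subtree, then the node, then the right subtree.
At daisy: no left child.
Visit daisy.
At daisy: go right to fern.
  At fern: go left to lily.
    At lily: no left child.
    Visit lily.
    At lily: go right to ash.
      At ash: go left to hop.
        At hop: no left child.
        Visit hop.
        At hop: go right to rose.
          rose is a leaf — visit rose.
      Visit ash.
      At ash: go right to mint.
        mint is a leaf — visit mint.
  Visit fern.
  At fern: go right to sage.
    At sage: go left to aster.
      aster is a leaf — visit aster.
    Visit sage.
    At sage: go right to plum.
      At plum: no left child.
      Visit plum.
      At plum: go right to kale.
        At kale: go left to bay.
          At bay: no left child.
          Visit bay.
          At bay: go right to lime.
            lime is a leaf — visit lime.
        Visit kale.
        At kale: go right to yew.
          yew is a leaf — visit yew.
Full in-order sequence: daisy, lily, hop, rose, ash, mint, fern, aster, sage, plum, bay, lime, kale, yew.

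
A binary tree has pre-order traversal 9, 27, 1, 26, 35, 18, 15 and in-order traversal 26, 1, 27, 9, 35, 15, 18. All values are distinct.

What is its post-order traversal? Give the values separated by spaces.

26 1 27 15 18 35 9

The first element of pre-order is the root; it splits in-order into left and right subtrees.
Root 9: left subtree has 3 nodes {26, 1, 27}, right has 3 {35, 15, 18}.
  Root 27: left subtree has 2 nodes {26, 1}, right has 0 { }.
    Root 1: left subtree has 1 node {26}, right has 0 { }.
  Root 35: left subtree has 0 nodes { }, right has 2 {15, 18}.
    Root 18: left subtree has 1 node {15}, right has 0 { }.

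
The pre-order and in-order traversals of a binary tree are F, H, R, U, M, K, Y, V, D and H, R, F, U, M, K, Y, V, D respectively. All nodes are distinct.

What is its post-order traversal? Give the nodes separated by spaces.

The first element of pre-order is the root; it splits in-order into left and right subtrees.
Root F: left subtree has 2 nodes {H, R}, right has 6 {U, M, K, Y, V, D}.
  Root H: left subtree has 0 nodes { }, right has 1 {R}.
  Root U: left subtree has 0 nodes { }, right has 5 {M, K, Y, V, D}.
    Root M: left subtree has 0 nodes { }, right has 4 {K, Y, V, D}.
      Root K: left subtree has 0 nodes { }, right has 3 {Y, V, D}.
        Root Y: left subtree has 0 nodes { }, right has 2 {V, D}.
          Root V: left subtree has 0 nodes { }, right has 1 {D}.

R H D V Y K M U F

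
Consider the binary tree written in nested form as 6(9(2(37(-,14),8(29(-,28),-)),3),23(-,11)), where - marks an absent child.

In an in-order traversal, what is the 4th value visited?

In-order visits the left subtree, then the node, then the right subtree.
At 6: go left to 9.
  At 9: go left to 2.
    At 2: go left to 37.
      At 37: no left child.
      Visit 37.
      At 37: go right to 14.
        14 is a leaf — visit 14.
    Visit 2.
    At 2: go right to 8.
      At 8: go left to 29.
        At 29: no left child.
        Visit 29.
        At 29: go right to 28.
          28 is a leaf — visit 28.
      Visit 8.
      At 8: no right child.
  Visit 9.
  At 9: go right to 3.
    3 is a leaf — visit 3.
Visit 6.
At 6: go right to 23.
  At 23: no left child.
  Visit 23.
  At 23: go right to 11.
    11 is a leaf — visit 11.
Full in-order sequence: 37, 14, 2, 29, 28, 8, 9, 3, 6, 23, 11.

29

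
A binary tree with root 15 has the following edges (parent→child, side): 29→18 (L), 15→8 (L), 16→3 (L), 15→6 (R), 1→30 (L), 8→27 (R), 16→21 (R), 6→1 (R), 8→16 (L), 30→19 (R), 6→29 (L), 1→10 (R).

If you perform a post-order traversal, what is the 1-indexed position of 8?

5

Post-order visits the left subtree, then the right subtree, then the node.
At 15: go left to 8.
  At 8: go left to 16.
    At 16: go left to 3.
      3 is a leaf — visit 3.
    At 16: go right to 21.
      21 is a leaf — visit 21.
    Visit 16.
  At 8: go right to 27.
    27 is a leaf — visit 27.
  Visit 8.
At 15: go right to 6.
  At 6: go left to 29.
    At 29: go left to 18.
      18 is a leaf — visit 18.
    At 29: no right child.
    Visit 29.
  At 6: go right to 1.
    At 1: go left to 30.
      At 30: no left child.
      At 30: go right to 19.
        19 is a leaf — visit 19.
      Visit 30.
    At 1: go right to 10.
      10 is a leaf — visit 10.
    Visit 1.
  Visit 6.
Visit 15.
Full post-order sequence: 3, 21, 16, 27, 8, 18, 29, 19, 30, 10, 1, 6, 15.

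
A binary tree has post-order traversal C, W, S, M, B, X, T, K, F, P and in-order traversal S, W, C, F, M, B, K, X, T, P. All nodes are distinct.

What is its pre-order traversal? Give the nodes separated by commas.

P, F, S, W, C, K, B, M, T, X

The last element of post-order is the root; it splits in-order into left and right subtrees.
Root P: left subtree has 9 nodes {S, W, C, F, M, B, K, X, T}, right has 0 { }.
  Root F: left subtree has 3 nodes {S, W, C}, right has 5 {M, B, K, X, T}.
    Root S: left subtree has 0 nodes { }, right has 2 {W, C}.
      Root W: left subtree has 0 nodes { }, right has 1 {C}.
    Root K: left subtree has 2 nodes {M, B}, right has 2 {X, T}.
      Root B: left subtree has 1 node {M}, right has 0 { }.
      Root T: left subtree has 1 node {X}, right has 0 { }.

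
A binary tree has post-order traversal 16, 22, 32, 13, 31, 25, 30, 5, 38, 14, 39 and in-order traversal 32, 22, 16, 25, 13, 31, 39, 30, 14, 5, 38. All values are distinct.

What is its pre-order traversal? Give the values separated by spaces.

39 25 32 22 16 31 13 14 30 38 5

The last element of post-order is the root; it splits in-order into left and right subtrees.
Root 39: left subtree has 6 nodes {32, 22, 16, 25, 13, 31}, right has 4 {30, 14, 5, 38}.
  Root 25: left subtree has 3 nodes {32, 22, 16}, right has 2 {13, 31}.
    Root 32: left subtree has 0 nodes { }, right has 2 {22, 16}.
      Root 22: left subtree has 0 nodes { }, right has 1 {16}.
    Root 31: left subtree has 1 node {13}, right has 0 { }.
  Root 14: left subtree has 1 node {30}, right has 2 {5, 38}.
    Root 38: left subtree has 1 node {5}, right has 0 { }.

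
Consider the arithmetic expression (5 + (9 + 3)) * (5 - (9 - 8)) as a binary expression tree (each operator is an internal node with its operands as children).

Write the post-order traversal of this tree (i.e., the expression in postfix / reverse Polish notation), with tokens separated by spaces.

5 9 3 + + 5 9 8 - - *

Post-order on an expression tree gives postfix notation: for each operator, emit left operand, right operand, then the operator.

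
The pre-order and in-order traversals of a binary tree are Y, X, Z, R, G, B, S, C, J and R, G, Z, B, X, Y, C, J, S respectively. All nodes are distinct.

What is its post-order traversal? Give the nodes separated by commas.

G, R, B, Z, X, J, C, S, Y

The first element of pre-order is the root; it splits in-order into left and right subtrees.
Root Y: left subtree has 5 nodes {R, G, Z, B, X}, right has 3 {C, J, S}.
  Root X: left subtree has 4 nodes {R, G, Z, B}, right has 0 { }.
    Root Z: left subtree has 2 nodes {R, G}, right has 1 {B}.
      Root R: left subtree has 0 nodes { }, right has 1 {G}.
  Root S: left subtree has 2 nodes {C, J}, right has 0 { }.
    Root C: left subtree has 0 nodes { }, right has 1 {J}.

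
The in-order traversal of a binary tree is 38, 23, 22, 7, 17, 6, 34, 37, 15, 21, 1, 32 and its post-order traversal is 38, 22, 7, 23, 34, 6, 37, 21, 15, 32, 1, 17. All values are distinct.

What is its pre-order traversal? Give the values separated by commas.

The last element of post-order is the root; it splits in-order into left and right subtrees.
Root 17: left subtree has 4 nodes {38, 23, 22, 7}, right has 7 {6, 34, 37, 15, 21, 1, 32}.
  Root 23: left subtree has 1 node {38}, right has 2 {22, 7}.
    Root 7: left subtree has 1 node {22}, right has 0 { }.
  Root 1: left subtree has 5 nodes {6, 34, 37, 15, 21}, right has 1 {32}.
    Root 15: left subtree has 3 nodes {6, 34, 37}, right has 1 {21}.
      Root 37: left subtree has 2 nodes {6, 34}, right has 0 { }.
        Root 6: left subtree has 0 nodes { }, right has 1 {34}.

17, 23, 38, 7, 22, 1, 15, 37, 6, 34, 21, 32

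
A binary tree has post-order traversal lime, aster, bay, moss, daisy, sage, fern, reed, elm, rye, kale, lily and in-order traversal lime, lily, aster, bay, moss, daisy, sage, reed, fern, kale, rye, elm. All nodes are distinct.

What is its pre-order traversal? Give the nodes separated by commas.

lily, lime, kale, reed, sage, daisy, moss, bay, aster, fern, rye, elm

The last element of post-order is the root; it splits in-order into left and right subtrees.
Root lily: left subtree has 1 node {lime}, right has 10 {aster, bay, moss, daisy, sage, reed, fern, kale, rye, elm}.
  Root kale: left subtree has 7 nodes {aster, bay, moss, daisy, sage, reed, fern}, right has 2 {rye, elm}.
    Root reed: left subtree has 5 nodes {aster, bay, moss, daisy, sage}, right has 1 {fern}.
      Root sage: left subtree has 4 nodes {aster, bay, moss, daisy}, right has 0 { }.
        Root daisy: left subtree has 3 nodes {aster, bay, moss}, right has 0 { }.
          Root moss: left subtree has 2 nodes {aster, bay}, right has 0 { }.
            Root bay: left subtree has 1 node {aster}, right has 0 { }.
    Root rye: left subtree has 0 nodes { }, right has 1 {elm}.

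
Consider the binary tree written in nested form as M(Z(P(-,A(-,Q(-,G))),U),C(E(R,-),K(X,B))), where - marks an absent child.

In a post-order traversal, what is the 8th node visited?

Post-order visits the left subtree, then the right subtree, then the node.
At M: go left to Z.
  At Z: go left to P.
    At P: no left child.
    At P: go right to A.
      At A: no left child.
      At A: go right to Q.
        At Q: no left child.
        At Q: go right to G.
          G is a leaf — visit G.
        Visit Q.
      Visit A.
    Visit P.
  At Z: go right to U.
    U is a leaf — visit U.
  Visit Z.
At M: go right to C.
  At C: go left to E.
    At E: go left to R.
      R is a leaf — visit R.
    At E: no right child.
    Visit E.
  At C: go right to K.
    At K: go left to X.
      X is a leaf — visit X.
    At K: go right to B.
      B is a leaf — visit B.
    Visit K.
  Visit C.
Visit M.
Full post-order sequence: G, Q, A, P, U, Z, R, E, X, B, K, C, M.

E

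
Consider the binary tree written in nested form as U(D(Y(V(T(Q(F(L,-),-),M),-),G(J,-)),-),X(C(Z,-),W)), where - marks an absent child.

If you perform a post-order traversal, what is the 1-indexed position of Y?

Post-order visits the left subtree, then the right subtree, then the node.
At U: go left to D.
  At D: go left to Y.
    At Y: go left to V.
      At V: go left to T.
        At T: go left to Q.
          At Q: go left to F.
            At F: go left to L.
              L is a leaf — visit L.
            At F: no right child.
            Visit F.
          At Q: no right child.
          Visit Q.
        At T: go right to M.
          M is a leaf — visit M.
        Visit T.
      At V: no right child.
      Visit V.
    At Y: go right to G.
      At G: go left to J.
        J is a leaf — visit J.
      At G: no right child.
      Visit G.
    Visit Y.
  At D: no right child.
  Visit D.
At U: go right to X.
  At X: go left to C.
    At C: go left to Z.
      Z is a leaf — visit Z.
    At C: no right child.
    Visit C.
  At X: go right to W.
    W is a leaf — visit W.
  Visit X.
Visit U.
Full post-order sequence: L, F, Q, M, T, V, J, G, Y, D, Z, C, W, X, U.

9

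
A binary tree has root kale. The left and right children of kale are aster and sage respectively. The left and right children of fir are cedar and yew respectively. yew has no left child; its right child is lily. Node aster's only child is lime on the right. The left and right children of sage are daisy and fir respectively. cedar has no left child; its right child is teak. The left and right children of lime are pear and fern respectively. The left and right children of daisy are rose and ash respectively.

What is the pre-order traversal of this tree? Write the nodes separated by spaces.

kale aster lime pear fern sage daisy rose ash fir cedar teak yew lily

Pre-order visits the node, then its left subtree, then its right subtree.
Visit kale.
At kale: go left to aster.
  Visit aster.
  At aster: no left child.
  At aster: go right to lime.
    Visit lime.
    At lime: go left to pear.
      pear is a leaf — visit pear.
    At lime: go right to fern.
      fern is a leaf — visit fern.
At kale: go right to sage.
  Visit sage.
  At sage: go left to daisy.
    Visit daisy.
    At daisy: go left to rose.
      rose is a leaf — visit rose.
    At daisy: go right to ash.
      ash is a leaf — visit ash.
  At sage: go right to fir.
    Visit fir.
    At fir: go left to cedar.
      Visit cedar.
      At cedar: no left child.
      At cedar: go right to teak.
        teak is a leaf — visit teak.
    At fir: go right to yew.
      Visit yew.
      At yew: no left child.
      At yew: go right to lily.
        lily is a leaf — visit lily.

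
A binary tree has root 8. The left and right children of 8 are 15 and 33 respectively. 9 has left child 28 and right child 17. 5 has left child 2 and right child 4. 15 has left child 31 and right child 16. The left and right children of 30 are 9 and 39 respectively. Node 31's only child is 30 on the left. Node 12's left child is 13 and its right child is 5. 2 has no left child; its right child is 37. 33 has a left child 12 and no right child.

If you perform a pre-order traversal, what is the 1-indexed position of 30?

4

Pre-order visits the node, then its left subtree, then its right subtree.
Visit 8.
At 8: go left to 15.
  Visit 15.
  At 15: go left to 31.
    Visit 31.
    At 31: go left to 30.
      Visit 30.
      At 30: go left to 9.
        Visit 9.
        At 9: go left to 28.
          28 is a leaf — visit 28.
        At 9: go right to 17.
          17 is a leaf — visit 17.
      At 30: go right to 39.
        39 is a leaf — visit 39.
    At 31: no right child.
  At 15: go right to 16.
    16 is a leaf — visit 16.
At 8: go right to 33.
  Visit 33.
  At 33: go left to 12.
    Visit 12.
    At 12: go left to 13.
      13 is a leaf — visit 13.
    At 12: go right to 5.
      Visit 5.
      At 5: go left to 2.
        Visit 2.
        At 2: no left child.
        At 2: go right to 37.
          37 is a leaf — visit 37.
      At 5: go right to 4.
        4 is a leaf — visit 4.
  At 33: no right child.
Full pre-order sequence: 8, 15, 31, 30, 9, 28, 17, 39, 16, 33, 12, 13, 5, 2, 37, 4.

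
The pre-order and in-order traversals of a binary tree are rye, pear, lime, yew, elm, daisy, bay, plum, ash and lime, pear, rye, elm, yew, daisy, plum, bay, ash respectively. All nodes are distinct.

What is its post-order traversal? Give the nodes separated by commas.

lime, pear, elm, plum, ash, bay, daisy, yew, rye

The first element of pre-order is the root; it splits in-order into left and right subtrees.
Root rye: left subtree has 2 nodes {lime, pear}, right has 6 {elm, yew, daisy, plum, bay, ash}.
  Root pear: left subtree has 1 node {lime}, right has 0 { }.
  Root yew: left subtree has 1 node {elm}, right has 4 {daisy, plum, bay, ash}.
    Root daisy: left subtree has 0 nodes { }, right has 3 {plum, bay, ash}.
      Root bay: left subtree has 1 node {plum}, right has 1 {ash}.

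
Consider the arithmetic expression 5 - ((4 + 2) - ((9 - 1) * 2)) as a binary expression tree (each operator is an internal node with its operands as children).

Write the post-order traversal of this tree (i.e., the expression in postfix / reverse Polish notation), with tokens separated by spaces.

5 4 2 + 9 1 - 2 * - -

Post-order on an expression tree gives postfix notation: for each operator, emit left operand, right operand, then the operator.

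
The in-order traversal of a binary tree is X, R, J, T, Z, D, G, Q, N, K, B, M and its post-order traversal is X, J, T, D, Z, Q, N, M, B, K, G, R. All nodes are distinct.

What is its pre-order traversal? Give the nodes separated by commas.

The last element of post-order is the root; it splits in-order into left and right subtrees.
Root R: left subtree has 1 node {X}, right has 10 {J, T, Z, D, G, Q, N, K, B, M}.
  Root G: left subtree has 4 nodes {J, T, Z, D}, right has 5 {Q, N, K, B, M}.
    Root Z: left subtree has 2 nodes {J, T}, right has 1 {D}.
      Root T: left subtree has 1 node {J}, right has 0 { }.
    Root K: left subtree has 2 nodes {Q, N}, right has 2 {B, M}.
      Root N: left subtree has 1 node {Q}, right has 0 { }.
      Root B: left subtree has 0 nodes { }, right has 1 {M}.

R, X, G, Z, T, J, D, K, N, Q, B, M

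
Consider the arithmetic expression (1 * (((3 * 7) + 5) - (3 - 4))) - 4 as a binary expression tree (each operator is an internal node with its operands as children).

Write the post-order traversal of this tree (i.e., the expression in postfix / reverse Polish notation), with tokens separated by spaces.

1 3 7 * 5 + 3 4 - - * 4 -

Post-order on an expression tree gives postfix notation: for each operator, emit left operand, right operand, then the operator.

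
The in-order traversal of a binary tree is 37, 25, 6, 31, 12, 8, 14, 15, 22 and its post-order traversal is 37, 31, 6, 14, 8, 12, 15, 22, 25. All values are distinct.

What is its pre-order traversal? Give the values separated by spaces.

The last element of post-order is the root; it splits in-order into left and right subtrees.
Root 25: left subtree has 1 node {37}, right has 7 {6, 31, 12, 8, 14, 15, 22}.
  Root 22: left subtree has 6 nodes {6, 31, 12, 8, 14, 15}, right has 0 { }.
    Root 15: left subtree has 5 nodes {6, 31, 12, 8, 14}, right has 0 { }.
      Root 12: left subtree has 2 nodes {6, 31}, right has 2 {8, 14}.
        Root 6: left subtree has 0 nodes { }, right has 1 {31}.
        Root 8: left subtree has 0 nodes { }, right has 1 {14}.

25 37 22 15 12 6 31 8 14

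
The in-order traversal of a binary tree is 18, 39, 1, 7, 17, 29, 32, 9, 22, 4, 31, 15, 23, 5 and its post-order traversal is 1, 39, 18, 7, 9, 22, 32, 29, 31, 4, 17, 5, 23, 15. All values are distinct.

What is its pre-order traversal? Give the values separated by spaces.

The last element of post-order is the root; it splits in-order into left and right subtrees.
Root 15: left subtree has 11 nodes {18, 39, 1, 7, 17, 29, 32, 9, 22, 4, 31}, right has 2 {23, 5}.
  Root 17: left subtree has 4 nodes {18, 39, 1, 7}, right has 6 {29, 32, 9, 22, 4, 31}.
    Root 7: left subtree has 3 nodes {18, 39, 1}, right has 0 { }.
      Root 18: left subtree has 0 nodes { }, right has 2 {39, 1}.
        Root 39: left subtree has 0 nodes { }, right has 1 {1}.
    Root 4: left subtree has 4 nodes {29, 32, 9, 22}, right has 1 {31}.
      Root 29: left subtree has 0 nodes { }, right has 3 {32, 9, 22}.
        Root 32: left subtree has 0 nodes { }, right has 2 {9, 22}.
          Root 22: left subtree has 1 node {9}, right has 0 { }.
  Root 23: left subtree has 0 nodes { }, right has 1 {5}.

15 17 7 18 39 1 4 29 32 22 9 31 23 5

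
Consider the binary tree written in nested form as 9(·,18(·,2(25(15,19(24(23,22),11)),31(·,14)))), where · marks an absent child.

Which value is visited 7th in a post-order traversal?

Post-order visits the left subtree, then the right subtree, then the node.
At 9: no left child.
At 9: go right to 18.
  At 18: no left child.
  At 18: go right to 2.
    At 2: go left to 25.
      At 25: go left to 15.
        15 is a leaf — visit 15.
      At 25: go right to 19.
        At 19: go left to 24.
          At 24: go left to 23.
            23 is a leaf — visit 23.
          At 24: go right to 22.
            22 is a leaf — visit 22.
          Visit 24.
        At 19: go right to 11.
          11 is a leaf — visit 11.
        Visit 19.
      Visit 25.
    At 2: go right to 31.
      At 31: no left child.
      At 31: go right to 14.
        14 is a leaf — visit 14.
      Visit 31.
    Visit 2.
  Visit 18.
Visit 9.
Full post-order sequence: 15, 23, 22, 24, 11, 19, 25, 14, 31, 2, 18, 9.

25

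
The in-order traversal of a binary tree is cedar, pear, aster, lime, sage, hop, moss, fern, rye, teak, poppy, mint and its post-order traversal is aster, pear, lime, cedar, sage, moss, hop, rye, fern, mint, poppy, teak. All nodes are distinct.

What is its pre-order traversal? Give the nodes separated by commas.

teak, fern, hop, sage, cedar, lime, pear, aster, moss, rye, poppy, mint

The last element of post-order is the root; it splits in-order into left and right subtrees.
Root teak: left subtree has 9 nodes {cedar, pear, aster, lime, sage, hop, moss, fern, rye}, right has 2 {poppy, mint}.
  Root fern: left subtree has 7 nodes {cedar, pear, aster, lime, sage, hop, moss}, right has 1 {rye}.
    Root hop: left subtree has 5 nodes {cedar, pear, aster, lime, sage}, right has 1 {moss}.
      Root sage: left subtree has 4 nodes {cedar, pear, aster, lime}, right has 0 { }.
        Root cedar: left subtree has 0 nodes { }, right has 3 {pear, aster, lime}.
          Root lime: left subtree has 2 nodes {pear, aster}, right has 0 { }.
            Root pear: left subtree has 0 nodes { }, right has 1 {aster}.
  Root poppy: left subtree has 0 nodes { }, right has 1 {mint}.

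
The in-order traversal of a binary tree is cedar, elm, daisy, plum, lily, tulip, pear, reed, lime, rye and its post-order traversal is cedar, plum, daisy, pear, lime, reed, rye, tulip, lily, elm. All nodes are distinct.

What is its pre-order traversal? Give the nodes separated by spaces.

elm cedar lily daisy plum tulip rye reed pear lime

The last element of post-order is the root; it splits in-order into left and right subtrees.
Root elm: left subtree has 1 node {cedar}, right has 8 {daisy, plum, lily, tulip, pear, reed, lime, rye}.
  Root lily: left subtree has 2 nodes {daisy, plum}, right has 5 {tulip, pear, reed, lime, rye}.
    Root daisy: left subtree has 0 nodes { }, right has 1 {plum}.
    Root tulip: left subtree has 0 nodes { }, right has 4 {pear, reed, lime, rye}.
      Root rye: left subtree has 3 nodes {pear, reed, lime}, right has 0 { }.
        Root reed: left subtree has 1 node {pear}, right has 1 {lime}.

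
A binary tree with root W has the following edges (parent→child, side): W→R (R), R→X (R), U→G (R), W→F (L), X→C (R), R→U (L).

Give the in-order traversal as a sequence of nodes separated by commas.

In-order visits the left subtree, then the node, then the right subtree.
At W: go left to F.
  F is a leaf — visit F.
Visit W.
At W: go right to R.
  At R: go left to U.
    At U: no left child.
    Visit U.
    At U: go right to G.
      G is a leaf — visit G.
  Visit R.
  At R: go right to X.
    At X: no left child.
    Visit X.
    At X: go right to C.
      C is a leaf — visit C.

F, W, U, G, R, X, C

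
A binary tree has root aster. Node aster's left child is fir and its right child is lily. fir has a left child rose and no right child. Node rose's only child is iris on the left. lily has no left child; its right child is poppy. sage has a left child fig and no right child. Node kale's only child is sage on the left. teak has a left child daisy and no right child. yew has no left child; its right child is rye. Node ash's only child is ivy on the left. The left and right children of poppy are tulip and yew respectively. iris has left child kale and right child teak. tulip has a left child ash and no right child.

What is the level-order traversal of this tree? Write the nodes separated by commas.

aster, fir, lily, rose, poppy, iris, tulip, yew, kale, teak, ash, rye, sage, daisy, ivy, fig

Level-order visits nodes level by level from the root, left to right within each level.
Level 0: aster
Level 1: fir, lily
Level 2: rose, poppy
Level 3: iris, tulip, yew
Level 4: kale, teak, ash, rye
Level 5: sage, daisy, ivy
Level 6: fig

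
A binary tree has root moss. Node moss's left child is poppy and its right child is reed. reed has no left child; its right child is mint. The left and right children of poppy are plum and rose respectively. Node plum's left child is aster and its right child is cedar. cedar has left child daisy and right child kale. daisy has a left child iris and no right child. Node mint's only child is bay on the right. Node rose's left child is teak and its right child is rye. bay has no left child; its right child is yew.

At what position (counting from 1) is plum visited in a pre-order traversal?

Pre-order visits the node, then its left subtree, then its right subtree.
Visit moss.
At moss: go left to poppy.
  Visit poppy.
  At poppy: go left to plum.
    Visit plum.
    At plum: go left to aster.
      aster is a leaf — visit aster.
    At plum: go right to cedar.
      Visit cedar.
      At cedar: go left to daisy.
        Visit daisy.
        At daisy: go left to iris.
          iris is a leaf — visit iris.
        At daisy: no right child.
      At cedar: go right to kale.
        kale is a leaf — visit kale.
  At poppy: go right to rose.
    Visit rose.
    At rose: go left to teak.
      teak is a leaf — visit teak.
    At rose: go right to rye.
      rye is a leaf — visit rye.
At moss: go right to reed.
  Visit reed.
  At reed: no left child.
  At reed: go right to mint.
    Visit mint.
    At mint: no left child.
    At mint: go right to bay.
      Visit bay.
      At bay: no left child.
      At bay: go right to yew.
        yew is a leaf — visit yew.
Full pre-order sequence: moss, poppy, plum, aster, cedar, daisy, iris, kale, rose, teak, rye, reed, mint, bay, yew.

3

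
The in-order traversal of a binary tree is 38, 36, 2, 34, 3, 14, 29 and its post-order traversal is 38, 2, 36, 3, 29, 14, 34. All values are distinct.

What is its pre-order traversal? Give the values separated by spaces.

34 36 38 2 14 3 29

The last element of post-order is the root; it splits in-order into left and right subtrees.
Root 34: left subtree has 3 nodes {38, 36, 2}, right has 3 {3, 14, 29}.
  Root 36: left subtree has 1 node {38}, right has 1 {2}.
  Root 14: left subtree has 1 node {3}, right has 1 {29}.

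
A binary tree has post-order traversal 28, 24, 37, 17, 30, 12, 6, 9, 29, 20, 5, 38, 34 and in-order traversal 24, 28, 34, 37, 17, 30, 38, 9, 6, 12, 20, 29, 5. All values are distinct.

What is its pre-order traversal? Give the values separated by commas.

The last element of post-order is the root; it splits in-order into left and right subtrees.
Root 34: left subtree has 2 nodes {24, 28}, right has 10 {37, 17, 30, 38, 9, 6, 12, 20, 29, 5}.
  Root 24: left subtree has 0 nodes { }, right has 1 {28}.
  Root 38: left subtree has 3 nodes {37, 17, 30}, right has 6 {9, 6, 12, 20, 29, 5}.
    Root 30: left subtree has 2 nodes {37, 17}, right has 0 { }.
      Root 17: left subtree has 1 node {37}, right has 0 { }.
    Root 5: left subtree has 5 nodes {9, 6, 12, 20, 29}, right has 0 { }.
      Root 20: left subtree has 3 nodes {9, 6, 12}, right has 1 {29}.
        Root 9: left subtree has 0 nodes { }, right has 2 {6, 12}.
          Root 6: left subtree has 0 nodes { }, right has 1 {12}.

34, 24, 28, 38, 30, 17, 37, 5, 20, 9, 6, 12, 29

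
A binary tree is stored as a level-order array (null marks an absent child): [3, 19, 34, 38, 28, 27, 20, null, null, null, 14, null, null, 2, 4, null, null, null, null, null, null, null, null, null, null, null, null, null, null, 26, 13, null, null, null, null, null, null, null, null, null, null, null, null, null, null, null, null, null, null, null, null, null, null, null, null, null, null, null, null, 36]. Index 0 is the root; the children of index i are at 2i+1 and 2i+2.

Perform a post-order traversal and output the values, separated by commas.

Post-order visits the left subtree, then the right subtree, then the node.
At 3: go left to 19.
  At 19: go left to 38.
    38 is a leaf — visit 38.
  At 19: go right to 28.
    At 28: no left child.
    At 28: go right to 14.
      14 is a leaf — visit 14.
    Visit 28.
  Visit 19.
At 3: go right to 34.
  At 34: go left to 27.
    27 is a leaf — visit 27.
  At 34: go right to 20.
    At 20: go left to 2.
      2 is a leaf — visit 2.
    At 20: go right to 4.
      At 4: go left to 26.
        At 26: go left to 36.
          36 is a leaf — visit 36.
        At 26: no right child.
        Visit 26.
      At 4: go right to 13.
        13 is a leaf — visit 13.
      Visit 4.
    Visit 20.
  Visit 34.
Visit 3.

38, 14, 28, 19, 27, 2, 36, 26, 13, 4, 20, 34, 3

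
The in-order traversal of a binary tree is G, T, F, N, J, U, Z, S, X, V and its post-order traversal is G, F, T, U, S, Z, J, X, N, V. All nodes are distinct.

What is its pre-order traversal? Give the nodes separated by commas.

V, N, T, G, F, X, J, Z, U, S

The last element of post-order is the root; it splits in-order into left and right subtrees.
Root V: left subtree has 9 nodes {G, T, F, N, J, U, Z, S, X}, right has 0 { }.
  Root N: left subtree has 3 nodes {G, T, F}, right has 5 {J, U, Z, S, X}.
    Root T: left subtree has 1 node {G}, right has 1 {F}.
    Root X: left subtree has 4 nodes {J, U, Z, S}, right has 0 { }.
      Root J: left subtree has 0 nodes { }, right has 3 {U, Z, S}.
        Root Z: left subtree has 1 node {U}, right has 1 {S}.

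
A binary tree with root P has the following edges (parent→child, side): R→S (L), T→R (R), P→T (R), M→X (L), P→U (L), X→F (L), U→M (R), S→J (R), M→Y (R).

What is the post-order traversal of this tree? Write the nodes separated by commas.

Post-order visits the left subtree, then the right subtree, then the node.
At P: go left to U.
  At U: no left child.
  At U: go right to M.
    At M: go left to X.
      At X: go left to F.
        F is a leaf — visit F.
      At X: no right child.
      Visit X.
    At M: go right to Y.
      Y is a leaf — visit Y.
    Visit M.
  Visit U.
At P: go right to T.
  At T: no left child.
  At T: go right to R.
    At R: go left to S.
      At S: no left child.
      At S: go right to J.
        J is a leaf — visit J.
      Visit S.
    At R: no right child.
    Visit R.
  Visit T.
Visit P.

F, X, Y, M, U, J, S, R, T, P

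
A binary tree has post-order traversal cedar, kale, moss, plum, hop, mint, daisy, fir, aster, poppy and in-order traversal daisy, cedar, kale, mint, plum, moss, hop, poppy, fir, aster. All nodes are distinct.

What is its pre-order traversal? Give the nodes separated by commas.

poppy, daisy, mint, kale, cedar, hop, plum, moss, aster, fir

The last element of post-order is the root; it splits in-order into left and right subtrees.
Root poppy: left subtree has 7 nodes {daisy, cedar, kale, mint, plum, moss, hop}, right has 2 {fir, aster}.
  Root daisy: left subtree has 0 nodes { }, right has 6 {cedar, kale, mint, plum, moss, hop}.
    Root mint: left subtree has 2 nodes {cedar, kale}, right has 3 {plum, moss, hop}.
      Root kale: left subtree has 1 node {cedar}, right has 0 { }.
      Root hop: left subtree has 2 nodes {plum, moss}, right has 0 { }.
        Root plum: left subtree has 0 nodes { }, right has 1 {moss}.
  Root aster: left subtree has 1 node {fir}, right has 0 { }.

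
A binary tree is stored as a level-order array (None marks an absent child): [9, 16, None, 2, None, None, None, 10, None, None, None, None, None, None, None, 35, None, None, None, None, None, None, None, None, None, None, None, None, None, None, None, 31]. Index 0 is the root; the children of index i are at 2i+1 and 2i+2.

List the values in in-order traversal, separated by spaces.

31 35 10 2 16 9

In-order visits the left subtree, then the node, then the right subtree.
At 9: go left to 16.
  At 16: go left to 2.
    At 2: go left to 10.
      At 10: go left to 35.
        At 35: go left to 31.
          31 is a leaf — visit 31.
        Visit 35.
        At 35: no right child.
      Visit 10.
      At 10: no right child.
    Visit 2.
    At 2: no right child.
  Visit 16.
  At 16: no right child.
Visit 9.
At 9: no right child.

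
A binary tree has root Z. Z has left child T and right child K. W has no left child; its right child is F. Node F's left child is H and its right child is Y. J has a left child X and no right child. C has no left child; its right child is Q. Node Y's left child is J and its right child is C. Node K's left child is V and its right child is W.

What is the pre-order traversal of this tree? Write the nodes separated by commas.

Pre-order visits the node, then its left subtree, then its right subtree.
Visit Z.
At Z: go left to T.
  T is a leaf — visit T.
At Z: go right to K.
  Visit K.
  At K: go left to V.
    V is a leaf — visit V.
  At K: go right to W.
    Visit W.
    At W: no left child.
    At W: go right to F.
      Visit F.
      At F: go left to H.
        H is a leaf — visit H.
      At F: go right to Y.
        Visit Y.
        At Y: go left to J.
          Visit J.
          At J: go left to X.
            X is a leaf — visit X.
          At J: no right child.
        At Y: go right to C.
          Visit C.
          At C: no left child.
          At C: go right to Q.
            Q is a leaf — visit Q.

Z, T, K, V, W, F, H, Y, J, X, C, Q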